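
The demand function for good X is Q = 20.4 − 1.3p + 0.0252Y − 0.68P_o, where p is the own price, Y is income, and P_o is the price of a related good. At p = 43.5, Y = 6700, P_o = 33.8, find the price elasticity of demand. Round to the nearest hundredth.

Evaluating quantity at (p, Y, P_o) gives Q = 20.4 − 1.3(43.5) + 0.0252(6700) − 0.68(33.8) = 20.4 − 56.55 + 168.84 − 22.984 = 109.706.
∂Q/∂p = −1.3, so E_p = (−1.3)·(43.5/109.706) ≈ -0.52.
|E_p| < 1: demand is inelastic.

-0.52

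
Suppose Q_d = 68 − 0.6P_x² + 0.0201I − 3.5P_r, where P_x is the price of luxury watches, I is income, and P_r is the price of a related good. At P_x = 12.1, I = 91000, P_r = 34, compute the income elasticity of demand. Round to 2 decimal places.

At the given point, Q_d = 68 − 0.6(12.1)² + 0.0201(91000) − 3.5(34) = 68 − 87.846 + 1829.1 − 119 = 1690.254.
∂Q_d/∂I = +0.0201, so E_I = 0.0201·(91000/1690.254) ≈ 1.08.
E_I > 1: normal good (luxury).

1.08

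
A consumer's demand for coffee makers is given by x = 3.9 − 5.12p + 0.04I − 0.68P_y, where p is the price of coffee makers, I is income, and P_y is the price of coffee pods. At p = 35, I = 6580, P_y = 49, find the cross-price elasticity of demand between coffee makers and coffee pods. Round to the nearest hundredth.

Evaluating quantity at (p, I, P_y) gives x = 3.9 − 5.12(35) + 0.04(6580) − 0.68(49) = 3.9 − 179.2 + 263.2 − 33.32 = 54.58.
∂x/∂P_y = −0.68, so E_xy = -0.68·(49/54.58) ≈ -0.61.
E_xy < 0: the goods are complements.

-0.61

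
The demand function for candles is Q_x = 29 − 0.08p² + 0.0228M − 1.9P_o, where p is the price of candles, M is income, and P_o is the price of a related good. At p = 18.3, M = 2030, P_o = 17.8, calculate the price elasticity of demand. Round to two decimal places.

At the given point, Q_x = 29 − 0.08(18.3)² + 0.0228(2030) − 1.9(17.8) = 29 − 26.7912 + 46.284 − 33.82 = 14.6728.
∂Q_x/∂p = −2·0.08·p = -2.928, so E_p = -2.928·(18.3/14.6728) ≈ -3.65.
|E_p| > 1: demand is elastic.

-3.65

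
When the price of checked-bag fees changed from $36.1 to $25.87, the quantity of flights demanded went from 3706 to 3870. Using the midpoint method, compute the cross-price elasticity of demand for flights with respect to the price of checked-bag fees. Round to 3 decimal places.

-0.131

%ΔQ_x = (3870 − 3706)/[(3706+3870)/2] = 164/3788 ≈ 0.0433.
%ΔP_y = (25.87 − 36.1)/[(36.1+25.87)/2] ≈ -0.3302.
E_xy = 0.0433/-0.3302 ≈ -0.131.
E_xy < 0, so flights and checked-bag fees are complements.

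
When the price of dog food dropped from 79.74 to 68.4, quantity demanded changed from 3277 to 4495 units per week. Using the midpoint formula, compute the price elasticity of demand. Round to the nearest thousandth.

%ΔQ = (4495 − 3277)/[(3277 + 4495)/2] = 1218/3886 ≈ 0.3134.
%ΔP = (68.4 − 79.74)/[(79.74 + 68.4)/2] = -11.34/74.07 ≈ -0.1531.
Arc elasticity E = %ΔQ/%ΔP ≈ 0.3134/-0.1531 ≈ -2.047.
|E| > 1: demand is elastic over this range.

-2.047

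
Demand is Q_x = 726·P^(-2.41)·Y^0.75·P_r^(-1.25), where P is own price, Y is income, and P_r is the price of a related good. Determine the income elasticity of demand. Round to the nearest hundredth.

0.75

For a Cobb–Douglas (constant-elasticity) form Q_x = A·Y^α·…, the elasticity with respect to Y equals the exponent α at every point.
Here the exponent on Y is 0.75, so the income elasticity of demand is 0.75.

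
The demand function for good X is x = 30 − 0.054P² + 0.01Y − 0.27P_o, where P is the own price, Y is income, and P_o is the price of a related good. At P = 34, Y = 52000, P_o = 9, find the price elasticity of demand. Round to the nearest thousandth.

First evaluate x: 30 − 0.054(34)² + 0.01(52000) − 0.27(9) = 30 − 62.424 + 520 − 2.43 = 485.146.
∂x/∂P = −2·0.054·P = -3.672, so E_p = -3.672·(34/485.146) ≈ -0.257.
|E_p| < 1: demand is inelastic.

-0.257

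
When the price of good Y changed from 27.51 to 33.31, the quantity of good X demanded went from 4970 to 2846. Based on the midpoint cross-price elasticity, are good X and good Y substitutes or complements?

%ΔQ_x = (2846 − 4970)/[(4970+2846)/2] = -2124/3908 ≈ -0.5435.
%ΔP_y = (33.31 − 27.51)/[(27.51+33.31)/2] ≈ 0.1907.
E_xy = -0.5435/0.1907 ≈ -2.850.
E_xy < 0, so the goods are complements.

complements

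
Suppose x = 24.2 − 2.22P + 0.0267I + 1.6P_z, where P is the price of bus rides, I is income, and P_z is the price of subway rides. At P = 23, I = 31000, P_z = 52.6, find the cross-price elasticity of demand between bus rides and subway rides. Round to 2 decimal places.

0.10

Evaluating quantity at (P, I, P_z) gives x = 24.2 − 2.22(23) + 0.0267(31000) + 1.6(52.6) = 24.2 − 51.06 + 827.7 + 84.16 = 885.
∂x/∂P_z = +1.6, so E_xy = 1.6·(52.6/885) ≈ 0.10.
E_xy > 0: the goods are substitutes.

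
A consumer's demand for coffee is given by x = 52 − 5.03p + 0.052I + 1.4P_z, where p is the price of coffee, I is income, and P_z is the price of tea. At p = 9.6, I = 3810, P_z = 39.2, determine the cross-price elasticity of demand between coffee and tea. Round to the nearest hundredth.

x = 52 − 5.03(9.6) + 0.052(3810) + 1.4(39.2) = 52 − 48.288 + 198.12 + 54.88 = 256.712.
∂x/∂P_z = +1.4, so E_xy = 1.4·(39.2/256.712) ≈ 0.21.
E_xy > 0: the goods are substitutes.

0.21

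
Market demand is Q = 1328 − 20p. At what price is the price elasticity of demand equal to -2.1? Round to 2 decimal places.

Set −bp/(a − bp) = −2.1 ⇒ bp = 2.1(a − bp) ⇒ bp(1+2.1) = 2.1·a.
p = 2.1·1328/(20·3.1) ≈ 44.98.

44.98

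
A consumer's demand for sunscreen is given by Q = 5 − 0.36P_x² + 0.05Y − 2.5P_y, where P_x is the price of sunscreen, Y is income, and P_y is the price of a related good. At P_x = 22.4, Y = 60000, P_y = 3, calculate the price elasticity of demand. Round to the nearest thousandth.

-0.128

Substituting, Q = 5 − 0.36(22.4)² + 0.05(60000) − 2.5(3) = 5 − 180.6336 + 3000 − 7.5 = 2816.8664.
∂Q/∂P_x = −2·0.36·P_x = -16.128, so E_p = -16.128·(22.4/2816.8664) ≈ -0.128.
|E_p| < 1: demand is inelastic.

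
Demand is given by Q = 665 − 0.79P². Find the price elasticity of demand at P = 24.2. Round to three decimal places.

-4.573

At P = 24.2, Q = 202.3444.
dQ/dP = −2·0.79·P = −38.236.
Point elasticity E = (dQ/dP)·(P/Q) = -38.236 × 24.2/202.3444 ≈ -4.573.
|E| > 1, so demand is elastic at this price.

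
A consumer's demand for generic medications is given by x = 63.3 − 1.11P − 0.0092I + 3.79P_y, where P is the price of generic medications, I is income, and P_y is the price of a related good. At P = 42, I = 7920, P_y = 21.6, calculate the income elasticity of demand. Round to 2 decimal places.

At the given point, x = 63.3 − 1.11(42) − 0.0092(7920) + 3.79(21.6) = 63.3 − 46.62 − 72.864 + 81.864 = 25.68.
∂x/∂I = −0.0092, so E_I = -0.0092·(7920/25.68) ≈ -2.84.
E_I < 0: inferior good.

-2.84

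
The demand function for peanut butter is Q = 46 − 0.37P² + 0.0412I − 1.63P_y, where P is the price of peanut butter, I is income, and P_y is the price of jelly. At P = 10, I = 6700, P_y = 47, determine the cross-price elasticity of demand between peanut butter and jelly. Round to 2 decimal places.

-0.37

Q = 46 − 0.37(10)² + 0.0412(6700) − 1.63(47) = 46 − 37 + 276.04 − 76.61 = 208.43.
∂Q/∂P_y = −1.63, so E_xy = -1.63·(47/208.43) ≈ -0.37.
E_xy < 0: the goods are complements.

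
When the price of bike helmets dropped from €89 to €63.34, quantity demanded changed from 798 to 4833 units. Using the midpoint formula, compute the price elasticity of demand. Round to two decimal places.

%Δq = (4833 − 798)/[(798 + 4833)/2] = 4035/2815.5 ≈ 1.4331.
%ΔP = (63.34 − 89)/[(89 + 63.34)/2] = -25.66/76.17 ≈ -0.3369.
Arc elasticity E = %Δq/%ΔP ≈ 1.4331/-0.3369 ≈ -4.25.
|E| > 1: demand is elastic over this range.

-4.25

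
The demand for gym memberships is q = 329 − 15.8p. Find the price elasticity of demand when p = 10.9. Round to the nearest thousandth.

At p = 10.9, q = 156.78.
dq/dp = −15.8.
Point elasticity E = (dq/dp)·(p/q) = -15.8 × 10.9/156.78 ≈ -1.098.
|E| > 1, so demand is elastic at this price.

-1.098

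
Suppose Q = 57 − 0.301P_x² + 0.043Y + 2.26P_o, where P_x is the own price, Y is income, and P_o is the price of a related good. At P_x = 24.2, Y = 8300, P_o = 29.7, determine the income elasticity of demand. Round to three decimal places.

1.171

Evaluating quantity at (P_x, Y, P_o) gives Q = 57 − 0.301(24.2)² + 0.043(8300) + 2.26(29.7) = 57 − 176.2776 + 356.9 + 67.122 = 304.7444.
∂Q/∂Y = +0.043, so E_I = 0.043·(8300/304.7444) ≈ 1.171.
E_I > 1: normal good (luxury).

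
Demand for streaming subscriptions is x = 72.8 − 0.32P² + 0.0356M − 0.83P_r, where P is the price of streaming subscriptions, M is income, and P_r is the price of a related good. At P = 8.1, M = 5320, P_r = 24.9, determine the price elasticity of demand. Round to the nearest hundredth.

-0.19

x = 72.8 − 0.32(8.1)² + 0.0356(5320) − 0.83(24.9) = 72.8 − 20.9952 + 189.392 − 20.667 = 220.5298.
∂x/∂P = −2·0.32·P = -5.184, so E_p = -5.184·(8.1/220.5298) ≈ -0.19.
|E_p| < 1: demand is inelastic.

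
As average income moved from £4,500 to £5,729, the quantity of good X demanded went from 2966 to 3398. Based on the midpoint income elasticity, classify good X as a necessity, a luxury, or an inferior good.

%ΔQ = (3398 − 2966)/[(2966+3398)/2] = 432/3182 ≈ 0.1358.
%ΔY = (5,729 − 4,500)/[(4,500+5,729)/2] = 1229/5114.5 ≈ 0.2403.
E_I = %ΔQ/%ΔY ≈ 0.565.
E_I ∈ (0,1): normal good (necessity).

necessity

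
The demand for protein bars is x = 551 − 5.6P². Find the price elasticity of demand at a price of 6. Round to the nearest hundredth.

At P = 6, x = 349.4.
dx/dP = −2·5.6·P = −67.2.
Point elasticity E = (dx/dP)·(P/x) = -67.2 × 6/349.4 ≈ -1.15.
|E| > 1, so demand is elastic at this price.

-1.15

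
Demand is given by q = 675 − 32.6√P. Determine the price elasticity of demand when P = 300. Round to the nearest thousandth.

At P = 300, q = 110.3514.
dq/dP = −32.6/(2√P) = −32.6/(2·17.3205).
Point elasticity E = (dq/dP)·(P/q) = -0.9411 × 300/110.3514 ≈ -2.558.
|E| > 1, so demand is elastic at this price.

-2.558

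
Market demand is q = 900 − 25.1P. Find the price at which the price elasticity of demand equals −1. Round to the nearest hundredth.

17.93

For linear demand q = a − bP, E = −bP/(a − bP). |E| = 1 ⇒ bP = a − bP ⇒ P = a/(2b).
P = 900/(2·25.1) ≈ 17.93.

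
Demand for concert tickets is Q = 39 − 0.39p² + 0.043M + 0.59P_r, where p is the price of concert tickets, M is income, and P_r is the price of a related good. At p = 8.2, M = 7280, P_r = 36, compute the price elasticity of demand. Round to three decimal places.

-0.151

At the given point, Q = 39 − 0.39(8.2)² + 0.043(7280) + 0.59(36) = 39 − 26.2236 + 313.04 + 21.24 = 347.0564.
∂Q/∂p = −2·0.39·p = -6.396, so E_p = -6.396·(8.2/347.0564) ≈ -0.151.
|E_p| < 1: demand is inelastic.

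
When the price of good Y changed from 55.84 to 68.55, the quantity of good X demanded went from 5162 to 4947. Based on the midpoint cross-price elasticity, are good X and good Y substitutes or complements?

%ΔQ_x = (4947 − 5162)/[(5162+4947)/2] = -215/5054.5 ≈ -0.0425.
%ΔP_y = (68.55 − 55.84)/[(55.84+68.55)/2] ≈ 0.2044.
E_xy = -0.0425/0.2044 ≈ -0.208.
E_xy < 0, so the goods are complements.

complements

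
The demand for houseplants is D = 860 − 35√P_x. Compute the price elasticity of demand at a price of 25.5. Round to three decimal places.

-0.129

At P_x = 25.5, D = 683.2587.
dD/dP_x = −35/(2√P_x) = −35/(2·5.0498).
Point elasticity E = (dD/dP_x)·(P_x/D) = -3.4655 × 25.5/683.2587 ≈ -0.129.
|E| < 1, so demand is inelastic at this price.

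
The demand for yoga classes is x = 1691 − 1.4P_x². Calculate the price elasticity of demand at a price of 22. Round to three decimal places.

At P_x = 22, x = 1013.4.
dx/dP_x = −2·1.4·P_x = −61.6.
Point elasticity E = (dx/dP_x)·(P_x/x) = -61.6 × 22/1013.4 ≈ -1.337.
|E| > 1, so demand is elastic at this price.

-1.337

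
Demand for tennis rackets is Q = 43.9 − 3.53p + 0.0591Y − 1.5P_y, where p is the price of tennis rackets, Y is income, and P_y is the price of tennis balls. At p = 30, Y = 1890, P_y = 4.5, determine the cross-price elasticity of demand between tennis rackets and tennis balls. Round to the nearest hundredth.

-0.16

At the given point, Q = 43.9 − 3.53(30) + 0.0591(1890) − 1.5(4.5) = 43.9 − 105.9 + 111.699 − 6.75 = 42.949.
∂Q/∂P_y = −1.5, so E_xy = -1.5·(4.5/42.949) ≈ -0.16.
E_xy < 0: the goods are complements.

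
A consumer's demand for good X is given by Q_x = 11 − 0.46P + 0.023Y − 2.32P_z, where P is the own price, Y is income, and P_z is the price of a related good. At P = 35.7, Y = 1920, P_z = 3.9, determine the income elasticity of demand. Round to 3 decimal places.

1.487

First evaluate Q_x: 11 − 0.46(35.7) + 0.023(1920) − 2.32(3.9) = 11 − 16.422 + 44.16 − 9.048 = 29.69.
∂Q_x/∂Y = +0.023, so E_I = 0.023·(1920/29.69) ≈ 1.487.
E_I > 1: normal good (luxury).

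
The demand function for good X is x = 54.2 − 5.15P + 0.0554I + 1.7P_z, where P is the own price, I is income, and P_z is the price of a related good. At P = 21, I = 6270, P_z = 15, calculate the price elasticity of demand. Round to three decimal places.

-0.339

First evaluate x: 54.2 − 5.15(21) + 0.0554(6270) + 1.7(15) = 54.2 − 108.15 + 347.358 + 25.5 = 318.908.
∂x/∂P = −5.15, so E_p = (−5.15)·(21/318.908) ≈ -0.339.
|E_p| < 1: demand is inelastic.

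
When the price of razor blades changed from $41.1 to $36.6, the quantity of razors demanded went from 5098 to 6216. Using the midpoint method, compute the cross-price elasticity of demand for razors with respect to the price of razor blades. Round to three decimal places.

%ΔQ_x = (6216 − 5098)/[(5098+6216)/2] = 1118/5657 ≈ 0.1976.
%ΔP_y = (36.6 − 41.1)/[(41.1+36.6)/2] ≈ -0.1158.
E_xy = 0.1976/-0.1158 ≈ -1.706.
E_xy < 0, so razors and razor blades are complements.

-1.706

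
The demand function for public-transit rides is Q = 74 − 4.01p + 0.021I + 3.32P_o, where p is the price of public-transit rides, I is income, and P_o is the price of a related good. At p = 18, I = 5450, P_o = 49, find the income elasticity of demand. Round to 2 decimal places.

0.41

First evaluate Q: 74 − 4.01(18) + 0.021(5450) + 3.32(49) = 74 − 72.18 + 114.45 + 162.68 = 278.95.
∂Q/∂I = +0.021, so E_I = 0.021·(5450/278.95) ≈ 0.41.
E_I ∈ (0,1): normal good (necessity).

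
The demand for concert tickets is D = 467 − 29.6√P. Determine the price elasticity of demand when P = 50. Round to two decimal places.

At P = 50, D = 257.6964.
dD/dP = −29.6/(2√P) = −29.6/(2·7.0711).
Point elasticity E = (dD/dP)·(P/D) = -2.093 × 50/257.6964 ≈ -0.41.
|E| < 1, so demand is inelastic at this price.

-0.41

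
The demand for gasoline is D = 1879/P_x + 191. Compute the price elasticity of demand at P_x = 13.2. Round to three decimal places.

-0.427

At P_x = 13.2, D = 333.3485.
dD/dP_x = −1879/P_x² = −10.784.
Point elasticity E = (dD/dP_x)·(P_x/D) = -10.784 × 13.2/333.3485 ≈ -0.427.
|E| < 1, so demand is inelastic at this price.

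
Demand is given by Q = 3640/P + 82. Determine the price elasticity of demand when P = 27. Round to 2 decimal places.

-0.62

At P = 27, Q = 216.8148.
dQ/dP = −3640/P² = −4.9931.
Point elasticity E = (dQ/dP)·(P/Q) = -4.9931 × 27/216.8148 ≈ -0.62.
|E| < 1, so demand is inelastic at this price.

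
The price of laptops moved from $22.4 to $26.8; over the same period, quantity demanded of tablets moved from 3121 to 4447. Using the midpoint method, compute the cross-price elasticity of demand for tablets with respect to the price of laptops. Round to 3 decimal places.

%ΔQ_x = (4447 − 3121)/[(3121+4447)/2] = 1326/3784 ≈ 0.3504.
%ΔP_y = (26.8 − 22.4)/[(22.4+26.8)/2] ≈ 0.1789.
E_xy = 0.3504/0.1789 ≈ 1.959.
E_xy > 0, so tablets and laptops are substitutes.

1.959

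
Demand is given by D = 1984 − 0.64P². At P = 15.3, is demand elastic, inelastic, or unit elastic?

At P = 15.3, D = 1834.1824.
dD/dP = −2·0.64·P = −19.584.
Point elasticity E = (dD/dP)·(P/D) = -19.584 × 15.3/1834.1824 ≈ -0.163.
|E| ≈ 0.163 < 1, so demand is inelastic.

inelastic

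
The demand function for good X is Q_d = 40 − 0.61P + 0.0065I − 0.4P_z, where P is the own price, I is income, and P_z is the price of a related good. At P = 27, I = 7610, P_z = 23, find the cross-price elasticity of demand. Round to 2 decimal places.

-0.14

First evaluate Q_d: 40 − 0.61(27) + 0.0065(7610) − 0.4(23) = 40 − 16.47 + 49.465 − 9.2 = 63.795.
∂Q_d/∂P_z = −0.4, so E_xy = -0.4·(23/63.795) ≈ -0.14.
E_xy < 0: the goods are complements.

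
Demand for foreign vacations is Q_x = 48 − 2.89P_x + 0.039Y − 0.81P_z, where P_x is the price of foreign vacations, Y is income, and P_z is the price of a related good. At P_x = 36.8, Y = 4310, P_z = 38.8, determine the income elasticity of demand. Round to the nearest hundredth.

2.15

At the given point, Q_x = 48 − 2.89(36.8) + 0.039(4310) − 0.81(38.8) = 48 − 106.352 + 168.09 − 31.428 = 78.31.
∂Q_x/∂Y = +0.039, so E_I = 0.039·(4310/78.31) ≈ 2.15.
E_I > 1: normal good (luxury).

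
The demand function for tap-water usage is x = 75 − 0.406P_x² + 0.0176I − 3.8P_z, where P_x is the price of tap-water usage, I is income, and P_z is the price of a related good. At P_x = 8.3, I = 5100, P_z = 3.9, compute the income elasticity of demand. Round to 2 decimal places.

Evaluating quantity at (P_x, I, P_z) gives x = 75 − 0.406(8.3)² + 0.0176(5100) − 3.8(3.9) = 75 − 27.9693 + 89.76 − 14.82 = 121.9707.
∂x/∂I = +0.0176, so E_I = 0.0176·(5100/121.9707) ≈ 0.74.
E_I ∈ (0,1): normal good (necessity).

0.74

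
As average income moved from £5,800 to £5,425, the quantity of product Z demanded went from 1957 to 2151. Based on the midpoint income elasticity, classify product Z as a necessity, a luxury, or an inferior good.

%ΔQ = (2151 − 1957)/[(1957+2151)/2] = 194/2054 ≈ 0.0944.
%ΔM = (5,425 − 5,800)/[(5,800+5,425)/2] = -375/5612.5 ≈ -0.0668.
E_I = %ΔQ/%ΔM ≈ -1.414.
E_I < 0: inferior good.

inferior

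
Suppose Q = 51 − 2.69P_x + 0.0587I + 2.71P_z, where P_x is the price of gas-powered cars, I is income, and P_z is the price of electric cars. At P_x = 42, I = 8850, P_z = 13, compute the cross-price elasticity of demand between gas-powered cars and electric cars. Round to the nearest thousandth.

Q = 51 − 2.69(42) + 0.0587(8850) + 2.71(13) = 51 − 112.98 + 519.495 + 35.23 = 492.745.
∂Q/∂P_z = +2.71, so E_xy = 2.71·(13/492.745) ≈ 0.071.
E_xy > 0: the goods are substitutes.

0.071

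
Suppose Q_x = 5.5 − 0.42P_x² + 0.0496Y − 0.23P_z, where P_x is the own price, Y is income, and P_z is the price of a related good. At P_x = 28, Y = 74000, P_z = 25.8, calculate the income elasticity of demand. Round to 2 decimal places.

1.10

Substituting, Q_x = 5.5 − 0.42(28)² + 0.0496(74000) − 0.23(25.8) = 5.5 − 329.28 + 3670.4 − 5.934 = 3340.686.
∂Q_x/∂Y = +0.0496, so E_I = 0.0496·(74000/3340.686) ≈ 1.10.
E_I > 1: normal good (luxury).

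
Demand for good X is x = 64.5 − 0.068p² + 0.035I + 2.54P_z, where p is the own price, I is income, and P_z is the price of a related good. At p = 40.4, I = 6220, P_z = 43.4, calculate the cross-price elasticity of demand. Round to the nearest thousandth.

x = 64.5 − 0.068(40.4)² + 0.035(6220) + 2.54(43.4) = 64.5 − 110.9869 + 217.7 + 110.236 = 281.4491.
∂x/∂P_z = +2.54, so E_xy = 2.54·(43.4/281.4491) ≈ 0.392.
E_xy > 0: the goods are substitutes.

0.392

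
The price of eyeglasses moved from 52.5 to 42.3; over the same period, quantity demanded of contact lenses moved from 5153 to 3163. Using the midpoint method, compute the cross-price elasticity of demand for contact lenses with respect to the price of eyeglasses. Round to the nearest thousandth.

%ΔQ_x = (3163 − 5153)/[(5153+3163)/2] = -1990/4158 ≈ -0.4786.
%ΔP_y = (42.3 − 52.5)/[(52.5+42.3)/2] ≈ -0.2152.
E_xy = -0.4786/-0.2152 ≈ 2.224.
E_xy > 0, so contact lenses and eyeglasses are substitutes.

2.224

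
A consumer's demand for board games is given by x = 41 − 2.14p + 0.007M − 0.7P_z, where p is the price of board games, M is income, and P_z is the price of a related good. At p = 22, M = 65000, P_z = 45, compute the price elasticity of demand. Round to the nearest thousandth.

First evaluate x: 41 − 2.14(22) + 0.007(65000) − 0.7(45) = 41 − 47.08 + 455 − 31.5 = 417.42.
∂x/∂p = −2.14, so E_p = (−2.14)·(22/417.42) ≈ -0.113.
|E_p| < 1: demand is inelastic.

-0.113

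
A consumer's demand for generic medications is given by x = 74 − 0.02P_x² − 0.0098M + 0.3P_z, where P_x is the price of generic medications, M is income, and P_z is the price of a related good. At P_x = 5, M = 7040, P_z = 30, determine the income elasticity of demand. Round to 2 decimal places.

-5.11

Evaluating quantity at (P_x, M, P_z) gives x = 74 − 0.02(5)² − 0.0098(7040) + 0.3(30) = 74 − 0.5 − 68.992 + 9 = 13.508.
∂x/∂M = −0.0098, so E_I = -0.0098·(7040/13.508) ≈ -5.11.
E_I < 0: inferior good.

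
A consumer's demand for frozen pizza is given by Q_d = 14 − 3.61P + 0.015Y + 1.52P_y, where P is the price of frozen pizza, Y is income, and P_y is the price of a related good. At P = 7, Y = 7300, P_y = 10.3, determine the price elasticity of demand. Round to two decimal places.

At the given point, Q_d = 14 − 3.61(7) + 0.015(7300) + 1.52(10.3) = 14 − 25.27 + 109.5 + 15.656 = 113.886.
∂Q_d/∂P = −3.61, so E_p = (−3.61)·(7/113.886) ≈ -0.22.
|E_p| < 1: demand is inelastic.

-0.22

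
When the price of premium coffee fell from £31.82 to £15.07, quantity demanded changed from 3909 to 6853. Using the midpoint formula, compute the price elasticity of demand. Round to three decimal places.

-0.766

%Δq = (6853 − 3909)/[(3909 + 6853)/2] = 2944/5381 ≈ 0.5471.
%Δp = (15.07 − 31.82)/[(31.82 + 15.07)/2] = -16.75/23.445 ≈ -0.7144.
Arc elasticity E = %Δq/%Δp ≈ 0.5471/-0.7144 ≈ -0.766.
|E| < 1: demand is inelastic over this range.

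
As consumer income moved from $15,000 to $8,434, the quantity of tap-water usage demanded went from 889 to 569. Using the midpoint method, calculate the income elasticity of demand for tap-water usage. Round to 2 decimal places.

0.78

%ΔQ = (569 − 889)/[(889+569)/2] = -320/729 ≈ -0.4390.
%ΔY = (8,434 − 15,000)/[(15,000+8,434)/2] = -6566/11717 ≈ -0.5604.
E_I = %ΔQ/%ΔY ≈ 0.78.
E_I ∈ (0,1): normal good (necessity).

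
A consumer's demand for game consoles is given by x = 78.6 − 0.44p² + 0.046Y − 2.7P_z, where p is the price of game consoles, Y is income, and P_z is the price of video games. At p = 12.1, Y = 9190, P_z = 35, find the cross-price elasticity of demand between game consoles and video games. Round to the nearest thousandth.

-0.276

x = 78.6 − 0.44(12.1)² + 0.046(9190) − 2.7(35) = 78.6 − 64.4204 + 422.74 − 94.5 = 342.4196.
∂x/∂P_z = −2.7, so E_xy = -2.7·(35/342.4196) ≈ -0.276.
E_xy < 0: the goods are complements.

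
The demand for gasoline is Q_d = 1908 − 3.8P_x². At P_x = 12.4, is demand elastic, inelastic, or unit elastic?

At P_x = 12.4, Q_d = 1323.712.
dQ_d/dP_x = −2·3.8·P_x = −94.24.
Point elasticity E = (dQ_d/dP_x)·(P_x/Q_d) = -94.24 × 12.4/1323.712 ≈ -0.883.
|E| ≈ 0.883 < 1, so demand is inelastic.

inelastic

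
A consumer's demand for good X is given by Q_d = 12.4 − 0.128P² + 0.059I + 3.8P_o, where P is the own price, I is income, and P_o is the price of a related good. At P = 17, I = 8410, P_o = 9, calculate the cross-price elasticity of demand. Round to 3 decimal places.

0.068

Q_d = 12.4 − 0.128(17)² + 0.059(8410) + 3.8(9) = 12.4 − 36.992 + 496.19 + 34.2 = 505.798.
∂Q_d/∂P_o = +3.8, so E_xy = 3.8·(9/505.798) ≈ 0.068.
E_xy > 0: the goods are substitutes.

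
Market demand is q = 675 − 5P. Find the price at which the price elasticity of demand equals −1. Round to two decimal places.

67.50

For linear demand q = a − bP, E = −bP/(a − bP). |E| = 1 ⇒ bP = a − bP ⇒ P = a/(2b).
P = 675/(2·5) = 67.50.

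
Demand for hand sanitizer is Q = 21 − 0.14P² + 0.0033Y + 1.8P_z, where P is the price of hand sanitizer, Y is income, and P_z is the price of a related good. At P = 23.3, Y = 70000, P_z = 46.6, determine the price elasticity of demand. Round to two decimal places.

-0.58

Substituting, Q = 21 − 0.14(23.3)² + 0.0033(70000) + 1.8(46.6) = 21 − 76.0046 + 231 + 83.88 = 259.8754.
∂Q/∂P = −2·0.14·P = -6.524, so E_p = -6.524·(23.3/259.8754) ≈ -0.58.
|E_p| < 1: demand is inelastic.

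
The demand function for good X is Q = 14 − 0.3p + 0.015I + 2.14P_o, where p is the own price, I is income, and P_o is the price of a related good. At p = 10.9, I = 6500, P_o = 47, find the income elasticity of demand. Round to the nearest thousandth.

Substituting, Q = 14 − 0.3(10.9) + 0.015(6500) + 2.14(47) = 14 − 3.27 + 97.5 + 100.58 = 208.81.
∂Q/∂I = +0.015, so E_I = 0.015·(6500/208.81) ≈ 0.467.
E_I ∈ (0,1): normal good (necessity).

0.467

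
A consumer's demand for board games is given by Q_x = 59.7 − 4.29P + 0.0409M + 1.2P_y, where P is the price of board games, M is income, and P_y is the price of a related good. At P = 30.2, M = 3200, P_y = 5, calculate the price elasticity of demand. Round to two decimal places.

-1.93

First evaluate Q_x: 59.7 − 4.29(30.2) + 0.0409(3200) + 1.2(5) = 59.7 − 129.558 + 130.88 + 6 = 67.022.
∂Q_x/∂P = −4.29, so E_p = (−4.29)·(30.2/67.022) ≈ -1.93.
|E_p| > 1: demand is elastic.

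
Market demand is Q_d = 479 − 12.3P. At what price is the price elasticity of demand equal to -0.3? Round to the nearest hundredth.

8.99

Set −bP/(a − bP) = −0.3 ⇒ bP = 0.3(a − bP) ⇒ bP(1+0.3) = 0.3·a.
P = 0.3·479/(12.3·1.3) ≈ 8.99.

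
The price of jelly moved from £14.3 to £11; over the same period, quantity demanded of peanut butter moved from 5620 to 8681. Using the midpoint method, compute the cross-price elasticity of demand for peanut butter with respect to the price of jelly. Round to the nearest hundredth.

-1.64

%ΔQ_x = (8681 − 5620)/[(5620+8681)/2] = 3061/7150.5 ≈ 0.4281.
%ΔP_y = (11 − 14.3)/[(14.3+11)/2] ≈ -0.2609.
E_xy = 0.4281/-0.2609 ≈ -1.64.
E_xy < 0, so peanut butter and jelly are complements.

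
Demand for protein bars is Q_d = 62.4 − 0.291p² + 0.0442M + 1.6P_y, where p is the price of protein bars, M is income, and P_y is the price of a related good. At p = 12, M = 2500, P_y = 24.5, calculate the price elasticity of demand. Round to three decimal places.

-0.492

Q_d = 62.4 − 0.291(12)² + 0.0442(2500) + 1.6(24.5) = 62.4 − 41.904 + 110.5 + 39.2 = 170.196.
∂Q_d/∂p = −2·0.291·p = -6.984, so E_p = -6.984·(12/170.196) ≈ -0.492.
|E_p| < 1: demand is inelastic.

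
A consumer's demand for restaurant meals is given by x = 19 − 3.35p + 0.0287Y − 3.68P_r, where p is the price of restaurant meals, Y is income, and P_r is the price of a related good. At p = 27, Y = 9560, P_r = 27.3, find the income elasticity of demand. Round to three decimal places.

First evaluate x: 19 − 3.35(27) + 0.0287(9560) − 3.68(27.3) = 19 − 90.45 + 274.372 − 100.464 = 102.458.
∂x/∂Y = +0.0287, so E_I = 0.0287·(9560/102.458) ≈ 2.678.
E_I > 1: normal good (luxury).

2.678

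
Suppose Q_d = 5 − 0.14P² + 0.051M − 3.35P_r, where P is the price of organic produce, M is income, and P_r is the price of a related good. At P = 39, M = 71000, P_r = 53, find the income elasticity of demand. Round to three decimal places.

1.119

Evaluating quantity at (P, M, P_r) gives Q_d = 5 − 0.14(39)² + 0.051(71000) − 3.35(53) = 5 − 212.94 + 3621 − 177.55 = 3235.51.
∂Q_d/∂M = +0.051, so E_I = 0.051·(71000/3235.51) ≈ 1.119.
E_I > 1: normal good (luxury).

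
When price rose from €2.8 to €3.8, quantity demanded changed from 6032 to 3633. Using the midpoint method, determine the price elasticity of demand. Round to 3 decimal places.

-1.638

%Δq = (3633 − 6032)/[(6032 + 3633)/2] = -2399/4832.5 ≈ -0.4964.
%Δp = (3.8 − 2.8)/[(2.8 + 3.8)/2] = 1/3.3 ≈ 0.3030.
Arc elasticity E = %Δq/%Δp ≈ -0.4964/0.3030 ≈ -1.638.
|E| > 1: demand is elastic over this range.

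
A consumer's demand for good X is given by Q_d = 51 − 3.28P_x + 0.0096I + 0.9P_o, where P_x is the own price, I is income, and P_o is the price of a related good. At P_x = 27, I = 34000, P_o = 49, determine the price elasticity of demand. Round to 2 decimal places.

-0.27

Substituting, Q_d = 51 − 3.28(27) + 0.0096(34000) + 0.9(49) = 51 − 88.56 + 326.4 + 44.1 = 332.94.
∂Q_d/∂P_x = −3.28, so E_p = (−3.28)·(27/332.94) ≈ -0.27.
|E_p| < 1: demand is inelastic.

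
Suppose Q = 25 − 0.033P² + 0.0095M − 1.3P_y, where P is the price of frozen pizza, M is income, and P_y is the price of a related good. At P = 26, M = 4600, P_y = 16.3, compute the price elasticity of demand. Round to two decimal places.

Substituting, Q = 25 − 0.033(26)² + 0.0095(4600) − 1.3(16.3) = 25 − 22.308 + 43.7 − 21.19 = 25.202.
∂Q/∂P = −2·0.033·P = -1.716, so E_p = -1.716·(26/25.202) ≈ -1.77.
|E_p| > 1: demand is elastic.

-1.77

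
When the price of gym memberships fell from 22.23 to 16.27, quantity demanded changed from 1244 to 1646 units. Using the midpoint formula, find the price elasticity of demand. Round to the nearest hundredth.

%ΔQ = (1646 − 1244)/[(1244 + 1646)/2] = 402/1445 ≈ 0.2782.
%ΔP = (16.27 − 22.23)/[(22.23 + 16.27)/2] = -5.96/19.25 ≈ -0.3096.
Arc elasticity E = %ΔQ/%ΔP ≈ 0.2782/-0.3096 ≈ -0.90.
|E| < 1: demand is inelastic over this range.

-0.90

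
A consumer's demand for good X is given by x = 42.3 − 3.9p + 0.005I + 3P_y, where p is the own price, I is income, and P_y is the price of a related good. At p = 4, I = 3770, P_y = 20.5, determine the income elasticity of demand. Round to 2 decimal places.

0.18

At the given point, x = 42.3 − 3.9(4) + 0.005(3770) + 3(20.5) = 42.3 − 15.6 + 18.85 + 61.5 = 107.05.
∂x/∂I = +0.005, so E_I = 0.005·(3770/107.05) ≈ 0.18.
E_I ∈ (0,1): normal good (necessity).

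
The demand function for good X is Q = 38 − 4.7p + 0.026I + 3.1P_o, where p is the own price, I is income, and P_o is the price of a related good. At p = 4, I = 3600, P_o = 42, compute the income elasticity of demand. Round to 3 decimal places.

0.385

At the given point, Q = 38 − 4.7(4) + 0.026(3600) + 3.1(42) = 38 − 18.8 + 93.6 + 130.2 = 243.
∂Q/∂I = +0.026, so E_I = 0.026·(3600/243) ≈ 0.385.
E_I ∈ (0,1): normal good (necessity).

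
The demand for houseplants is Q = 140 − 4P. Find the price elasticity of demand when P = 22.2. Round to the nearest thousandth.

At P = 22.2, Q = 51.2.
dQ/dP = −4.
Point elasticity E = (dQ/dP)·(P/Q) = -4 × 22.2/51.2 ≈ -1.734.
|E| > 1, so demand is elastic at this price.

-1.734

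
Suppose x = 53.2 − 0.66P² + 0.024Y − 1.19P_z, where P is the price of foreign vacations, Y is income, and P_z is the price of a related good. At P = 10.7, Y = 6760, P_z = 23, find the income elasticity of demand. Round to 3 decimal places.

First evaluate x: 53.2 − 0.66(10.7)² + 0.024(6760) − 1.19(23) = 53.2 − 75.5634 + 162.24 − 27.37 = 112.5066.
∂x/∂Y = +0.024, so E_I = 0.024·(6760/112.5066) ≈ 1.442.
E_I > 1: normal good (luxury).

1.442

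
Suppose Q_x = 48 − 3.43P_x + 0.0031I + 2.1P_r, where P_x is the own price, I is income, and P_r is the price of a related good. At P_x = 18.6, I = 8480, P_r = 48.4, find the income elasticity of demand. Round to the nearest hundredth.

0.23

At the given point, Q_x = 48 − 3.43(18.6) + 0.0031(8480) + 2.1(48.4) = 48 − 63.798 + 26.288 + 101.64 = 112.13.
∂Q_x/∂I = +0.0031, so E_I = 0.0031·(8480/112.13) ≈ 0.23.
E_I ∈ (0,1): normal good (necessity).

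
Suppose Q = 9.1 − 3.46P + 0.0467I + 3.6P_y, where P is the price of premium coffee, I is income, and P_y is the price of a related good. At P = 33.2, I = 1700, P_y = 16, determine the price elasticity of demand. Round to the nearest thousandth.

Evaluating quantity at (P, I, P_y) gives Q = 9.1 − 3.46(33.2) + 0.0467(1700) + 3.6(16) = 9.1 − 114.872 + 79.39 + 57.6 = 31.218.
∂Q/∂P = −3.46, so E_p = (−3.46)·(33.2/31.218) ≈ -3.680.
|E_p| > 1: demand is elastic.

-3.680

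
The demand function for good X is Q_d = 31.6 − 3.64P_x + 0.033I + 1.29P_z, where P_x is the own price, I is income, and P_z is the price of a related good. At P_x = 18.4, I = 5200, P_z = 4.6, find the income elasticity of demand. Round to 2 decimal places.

1.21

First evaluate Q_d: 31.6 − 3.64(18.4) + 0.033(5200) + 1.29(4.6) = 31.6 − 66.976 + 171.6 + 5.934 = 142.158.
∂Q_d/∂I = +0.033, so E_I = 0.033·(5200/142.158) ≈ 1.21.
E_I > 1: normal good (luxury).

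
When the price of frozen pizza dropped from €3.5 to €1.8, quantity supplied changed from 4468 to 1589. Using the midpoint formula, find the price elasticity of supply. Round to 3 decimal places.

1.482

%Δq = (1589 − 4468)/[(4468 + 1589)/2] = -2879/3028.5 ≈ -0.9506.
%Δp = (1.8 − 3.5)/[(3.5 + 1.8)/2] = -1.7/2.65 ≈ -0.6415.
Arc elasticity E = %Δq/%Δp ≈ -0.9506/-0.6415 ≈ 1.482.
|E| > 1: supply is elastic over this range.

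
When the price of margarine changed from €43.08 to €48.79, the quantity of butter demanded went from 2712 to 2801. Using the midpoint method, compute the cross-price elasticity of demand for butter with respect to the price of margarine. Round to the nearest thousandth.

0.260

%ΔQ_x = (2801 − 2712)/[(2712+2801)/2] = 89/2756.5 ≈ 0.0323.
%ΔP_y = (48.79 − 43.08)/[(43.08+48.79)/2] ≈ 0.1243.
E_xy = 0.0323/0.1243 ≈ 0.260.
E_xy > 0, so butter and margarine are substitutes.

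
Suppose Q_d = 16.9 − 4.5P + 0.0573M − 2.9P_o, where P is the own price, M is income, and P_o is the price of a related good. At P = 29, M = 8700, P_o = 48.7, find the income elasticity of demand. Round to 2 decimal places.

Substituting, Q_d = 16.9 − 4.5(29) + 0.0573(8700) − 2.9(48.7) = 16.9 − 130.5 + 498.51 − 141.23 = 243.68.
∂Q_d/∂M = +0.0573, so E_I = 0.0573·(8700/243.68) ≈ 2.05.
E_I > 1: normal good (luxury).

2.05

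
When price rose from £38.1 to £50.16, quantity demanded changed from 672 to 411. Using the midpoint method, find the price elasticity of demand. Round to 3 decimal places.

%Δq = (411 − 672)/[(672 + 411)/2] = -261/541.5 ≈ -0.4820.
%ΔP = (50.16 − 38.1)/[(38.1 + 50.16)/2] = 12.06/44.13 ≈ 0.2733.
Arc elasticity E = %Δq/%ΔP ≈ -0.4820/0.2733 ≈ -1.764.
|E| > 1: demand is elastic over this range.

-1.764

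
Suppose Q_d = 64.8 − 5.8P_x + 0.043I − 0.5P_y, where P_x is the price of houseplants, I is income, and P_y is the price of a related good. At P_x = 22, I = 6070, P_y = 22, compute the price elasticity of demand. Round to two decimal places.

Substituting, Q_d = 64.8 − 5.8(22) + 0.043(6070) − 0.5(22) = 64.8 − 127.6 + 261.01 − 11 = 187.21.
∂Q_d/∂P_x = −5.8, so E_p = (−5.8)·(22/187.21) ≈ -0.68.
|E_p| < 1: demand is inelastic.

-0.68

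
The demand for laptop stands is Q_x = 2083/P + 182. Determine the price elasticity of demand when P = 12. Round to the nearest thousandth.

At P = 12, Q_x = 355.5833.
dQ_x/dP = −2083/P² = −14.4653.
Point elasticity E = (dQ_x/dP)·(P/Q_x) = -14.4653 × 12/355.5833 ≈ -0.488.
|E| < 1, so demand is inelastic at this price.

-0.488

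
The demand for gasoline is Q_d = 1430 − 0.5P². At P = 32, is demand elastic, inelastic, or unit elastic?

elastic

At P = 32, Q_d = 918.
dQ_d/dP = −2·0.5·P = −32.
Point elasticity E = (dQ_d/dP)·(P/Q_d) = -32 × 32/918 ≈ -1.115.
|E| ≈ 1.115 > 1, so demand is elastic.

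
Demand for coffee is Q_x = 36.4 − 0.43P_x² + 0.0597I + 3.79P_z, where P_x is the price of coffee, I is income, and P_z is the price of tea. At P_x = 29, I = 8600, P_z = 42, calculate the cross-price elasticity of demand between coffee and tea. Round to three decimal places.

0.458

At the given point, Q_x = 36.4 − 0.43(29)² + 0.0597(8600) + 3.79(42) = 36.4 − 361.63 + 513.42 + 159.18 = 347.37.
∂Q_x/∂P_z = +3.79, so E_xy = 3.79·(42/347.37) ≈ 0.458.
E_xy > 0: the goods are substitutes.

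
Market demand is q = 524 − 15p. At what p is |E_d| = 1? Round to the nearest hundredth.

17.47

For linear demand q = a − bp, E = −bp/(a − bp). |E| = 1 ⇒ bp = a − bp ⇒ p = a/(2b).
p = 524/(2·15) ≈ 17.47.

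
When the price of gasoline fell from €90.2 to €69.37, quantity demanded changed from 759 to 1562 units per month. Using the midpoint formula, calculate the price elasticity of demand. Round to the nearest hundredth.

-2.65

%Δq = (1562 − 759)/[(759 + 1562)/2] = 803/1160.5 ≈ 0.6919.
%ΔP = (69.37 − 90.2)/[(90.2 + 69.37)/2] = -20.83/79.785 ≈ -0.2611.
Arc elasticity E = %Δq/%ΔP ≈ 0.6919/-0.2611 ≈ -2.65.
|E| > 1: demand is elastic over this range.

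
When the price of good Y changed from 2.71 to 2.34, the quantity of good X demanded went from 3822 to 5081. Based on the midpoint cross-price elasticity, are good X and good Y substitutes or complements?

complements

%ΔQ_x = (5081 − 3822)/[(3822+5081)/2] = 1259/4451.5 ≈ 0.2828.
%ΔP_y = (2.34 − 2.71)/[(2.71+2.34)/2] ≈ -0.1465.
E_xy = 0.2828/-0.1465 ≈ -1.930.
E_xy < 0, so the goods are complements.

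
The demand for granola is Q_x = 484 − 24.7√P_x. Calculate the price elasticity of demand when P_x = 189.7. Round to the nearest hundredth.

-1.18

At P_x = 189.7, Q_x = 143.8029.
dQ_x/dP_x = −24.7/(2√P_x) = −24.7/(2·13.7732).
Point elasticity E = (dQ_x/dP_x)·(P_x/Q_x) = -0.8967 × 189.7/143.8029 ≈ -1.18.
|E| > 1, so demand is elastic at this price.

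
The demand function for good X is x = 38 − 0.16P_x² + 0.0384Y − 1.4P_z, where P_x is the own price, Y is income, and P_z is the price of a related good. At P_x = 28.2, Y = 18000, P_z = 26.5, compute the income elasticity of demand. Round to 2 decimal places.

1.22

x = 38 − 0.16(28.2)² + 0.0384(18000) − 1.4(26.5) = 38 − 127.2384 + 691.2 − 37.1 = 564.8616.
∂x/∂Y = +0.0384, so E_I = 0.0384·(18000/564.8616) ≈ 1.22.
E_I > 1: normal good (luxury).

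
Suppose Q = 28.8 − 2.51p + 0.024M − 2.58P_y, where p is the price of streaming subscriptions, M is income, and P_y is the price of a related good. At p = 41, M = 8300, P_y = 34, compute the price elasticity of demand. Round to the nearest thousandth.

-2.754

Q = 28.8 − 2.51(41) + 0.024(8300) − 2.58(34) = 28.8 − 102.91 + 199.2 − 87.72 = 37.37.
∂Q/∂p = −2.51, so E_p = (−2.51)·(41/37.37) ≈ -2.754.
|E_p| > 1: demand is elastic.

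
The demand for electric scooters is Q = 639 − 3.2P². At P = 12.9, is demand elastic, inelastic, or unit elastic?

At P = 12.9, Q = 106.488.
dQ/dP = −2·3.2·P = −82.56.
Point elasticity E = (dQ/dP)·(P/Q) = -82.56 × 12.9/106.488 ≈ -10.001.
|E| ≈ 10.001 > 1, so demand is elastic.

elastic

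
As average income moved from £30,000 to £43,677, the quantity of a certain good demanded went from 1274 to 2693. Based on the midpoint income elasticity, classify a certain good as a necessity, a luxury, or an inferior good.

luxury

%ΔQ = (2693 − 1274)/[(1274+2693)/2] = 1419/1983.5 ≈ 0.7154.
%ΔM = (43,677 − 30,000)/[(30,000+43,677)/2] = 13677/36838.5 ≈ 0.3713.
E_I = %ΔQ/%ΔM ≈ 1.927.
E_I > 1: normal good (luxury).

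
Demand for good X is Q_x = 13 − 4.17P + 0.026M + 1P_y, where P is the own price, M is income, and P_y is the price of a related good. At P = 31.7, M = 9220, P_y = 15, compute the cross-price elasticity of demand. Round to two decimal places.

Q_x = 13 − 4.17(31.7) + 0.026(9220) + 1(15) = 13 − 132.189 + 239.72 + 15 = 135.531.
∂Q_x/∂P_y = +1, so E_xy = 1·(15/135.531) ≈ 0.11.
E_xy > 0: the goods are substitutes.

0.11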